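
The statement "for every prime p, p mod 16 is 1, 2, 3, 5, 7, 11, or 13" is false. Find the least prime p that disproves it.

For p = 2, 3, 5, 7, 11, 13, 17, 19, 23, 29 the conclusion holds.
p = 31: 31 mod 16 = 15 — not in {1, 2, 3, 5, 7, 11, 13}.

p = 31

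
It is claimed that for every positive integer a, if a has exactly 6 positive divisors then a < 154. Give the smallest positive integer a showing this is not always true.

For a = 12, 18, 20, 28, …, 147, 148, 153 the conclusion holds.
a = 164: τ(164) = 6; 164 ≥ 154.
So a = 164 is the smallest counterexample.

a = 164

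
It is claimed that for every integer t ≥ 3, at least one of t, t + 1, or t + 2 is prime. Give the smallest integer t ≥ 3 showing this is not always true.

t = 8

A counterexample is any integer t ≥ 3 such that t, t + 1, t + 2 are all composite; we check each in order.
The first 5 eligible values, up to t = 7, all satisfy the conclusion.
t = 8: 8 = 2 × 4; 9 = 3 × 3; 10 = 2 × 5 — all composite.
So t = 8 is the smallest counterexample.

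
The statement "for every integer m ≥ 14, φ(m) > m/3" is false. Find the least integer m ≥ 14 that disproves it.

m = 18

m = 14: φ(14) = 6 and 14/3 = 14/3, so φ(14) > 14/3.
m = 15: φ(15) = 8 and 15/3 = 5, so φ(15) > 15/3.
m = 16: φ(16) = 8 and 16/3 = 16/3, so φ(16) > 16/3.
m = 17: φ(17) = 16 and 17/3 = 17/3, so φ(17) > 17/3.
m = 18: φ(18) = 6 and 18/3 = 6, so φ(18) ≤ 18/3.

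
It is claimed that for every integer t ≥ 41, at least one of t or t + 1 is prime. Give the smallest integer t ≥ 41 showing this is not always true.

t = 44

t = 41: 41 is prime.
t = 42: 43 is prime.
t = 43: 43 is prime.
t = 44: 44 = 2 × 22; 45 = 3 × 15 — both composite.
Thus t = 44 disproves the claim, and no smaller t works.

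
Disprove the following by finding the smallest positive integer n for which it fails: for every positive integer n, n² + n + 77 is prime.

n = 6

Check each positive integer n in order until n² + n + 77 is not prime.
n = 1: n² + n + 77 = 79, prime.
n = 2: n² + n + 77 = 83, prime.
n = 3: n² + n + 77 = 89, prime.
n = 4: n² + n + 77 = 97, prime.
n = 5: n² + n + 77 = 107, prime.
n = 6: n² + n + 77 = 119 = 7 × 17, composite.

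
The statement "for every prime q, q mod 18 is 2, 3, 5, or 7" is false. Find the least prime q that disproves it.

q = 11

A counterexample is any prime q such that the claim fails; we check each in order.
For q = 2, 3, 5, 7 the conclusion holds.
q = 11: 11 mod 18 = 11 — not in {2, 3, 5, 7}.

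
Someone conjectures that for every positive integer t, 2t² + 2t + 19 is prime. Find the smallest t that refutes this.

t = 18

The first 17 eligible values, up to t = 17, all satisfy the conclusion.
t = 18: 2t² + 2t + 19 = 703 = 19 × 37, composite.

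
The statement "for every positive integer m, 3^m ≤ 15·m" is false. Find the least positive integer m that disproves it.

For m = 1, 2, 3 the conclusion holds.
m = 4: 3^m = 81 and 15·m = 60, so 81 > 60.

m = 4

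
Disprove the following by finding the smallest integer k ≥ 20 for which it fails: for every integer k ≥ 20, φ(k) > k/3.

Check each integer k ≥ 20 in order until the claim fails.
For k = 20, 21, 22, 23 the conclusion holds.
k = 24: φ(24) = 8 and 24/3 = 8, so φ(24) ≤ 24/3.
Hence k = 24 is a counterexample.

k = 24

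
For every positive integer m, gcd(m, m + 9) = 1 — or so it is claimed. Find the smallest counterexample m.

A counterexample is any positive integer m such that gcd(m, m + 9) > 1; we check each in order.
For m = 1, 2 the conclusion holds.
m = 3: gcd(3, 12) = 3.

m = 3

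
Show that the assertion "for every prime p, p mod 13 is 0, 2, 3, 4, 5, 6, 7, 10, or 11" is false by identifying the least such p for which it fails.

For p = 2, 3, 5, 7, …, 37, 41, 43 the conclusion holds.
p = 47: 47 mod 13 = 8 — not in {0, 2, 3, 4, 5, 6, 7, 10, 11}.

p = 47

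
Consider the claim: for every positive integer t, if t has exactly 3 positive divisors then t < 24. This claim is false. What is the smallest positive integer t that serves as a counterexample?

t = 25

A counterexample is any positive integer t such that t has exactly 3 positive divisors but the claim fails; we check each in order.
t = 4: τ(4) = 3; 4 < 24.
t = 9: τ(9) = 3; 9 < 24.
t = 25: τ(25) = 3; 25 ≥ 24.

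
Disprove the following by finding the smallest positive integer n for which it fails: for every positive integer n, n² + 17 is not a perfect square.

n = 8

We need the least positive integer n for which n² + 17 is a perfect square.
n = 1: 1² + 17 = 18, not a perfect square.
n = 2: 2² + 17 = 21, not a perfect square.
n = 3: 3² + 17 = 26, not a perfect square.
n = 4: 4² + 17 = 33, not a perfect square.
n = 5: 5² + 17 = 42, not a perfect square.
n = 6: 6² + 17 = 53, not a perfect square.
n = 7: 7² + 17 = 66, not a perfect square.
n = 8: 8² + 17 = 81 = 9², a perfect square.
Hence n = 8 is a counterexample.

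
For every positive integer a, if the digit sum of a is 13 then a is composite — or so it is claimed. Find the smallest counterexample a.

a = 49: digit sum 13; 49 is composite.
a = 58: digit sum 13; 58 is composite.
a = 67: digit sum 13; 67 is prime, not composite.

a = 67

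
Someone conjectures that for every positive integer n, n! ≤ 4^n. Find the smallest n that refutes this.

n = 9

A counterexample is any positive integer n such that n! > 4^n; we check each in order.
n = 1: n! = 1 and 4^n = 4, so 1 ≤ 4.
n = 2: n! = 2 and 4^n = 16, so 2 ≤ 16.
n = 3: n! = 6 and 4^n = 64, so 6 ≤ 64.
n = 4: n! = 24 and 4^n = 256, so 24 ≤ 256.
n = 5: n! = 120 and 4^n = 1024, so 120 ≤ 1024.
n = 6: n! = 720 and 4^n = 4096, so 720 ≤ 4096.
n = 7: n! = 5040 and 4^n = 16384, so 5040 ≤ 16384.
n = 8: n! = 40320 and 4^n = 65536, so 40320 ≤ 65536.
n = 9: n! = 362880 and 4^n = 262144, so 362880 > 262144.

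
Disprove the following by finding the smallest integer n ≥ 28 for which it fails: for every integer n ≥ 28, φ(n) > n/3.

n = 30

n = 28: φ(28) = 12 and 28/3 = 28/3, so φ(28) > 28/3.
n = 29: φ(29) = 28 and 29/3 = 29/3, so φ(29) > 29/3.
n = 30: φ(30) = 8 and 30/3 = 10, so φ(30) ≤ 30/3.
Hence n = 30 is a counterexample.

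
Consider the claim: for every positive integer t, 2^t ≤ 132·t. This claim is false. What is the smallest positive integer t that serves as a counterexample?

For t = 1, 2, 3, 4, 5, 6, 7, 8, 9, 10 the conclusion holds.
t = 11: 2^t = 2048 and 132·t = 1452, so 2048 > 1452.
Thus t = 11 disproves the claim, and no smaller t works.

t = 11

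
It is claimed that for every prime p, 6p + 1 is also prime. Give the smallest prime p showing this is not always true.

A counterexample is any prime p such that 6p + 1 is not prime; we check each in order.
p = 2: 6p + 1 = 13, prime.
p = 3: 6p + 1 = 19, prime.
p = 5: 6p + 1 = 31, prime.
p = 7: 6p + 1 = 43, prime.
p = 11: 6p + 1 = 67, prime.
p = 13: 6p + 1 = 79, prime.
p = 17: 6p + 1 = 103, prime.
p = 19: 6p + 1 = 115 = 5 × 23, not prime.

p = 19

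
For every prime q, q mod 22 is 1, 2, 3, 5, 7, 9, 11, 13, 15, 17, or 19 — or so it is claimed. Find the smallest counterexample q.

q = 43

A counterexample is any prime q such that the claim fails; we check each in order.
The first 13 eligible values, up to q = 41, all satisfy the conclusion.
q = 43: 43 mod 22 = 21 — not in {1, 2, 3, 5, 7, 9, 11, 13, 15, 17, 19}.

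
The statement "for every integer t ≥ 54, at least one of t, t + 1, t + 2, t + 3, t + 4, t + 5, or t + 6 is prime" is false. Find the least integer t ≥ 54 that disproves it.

Check each integer t ≥ 54 in order until t, t + 1, t + 2, t + 3, t + 4, t + 5, t + 6 are all composite.
For t = 54, 55, 56, 57, …, 87, 88, 89 the conclusion holds.
t = 90: 90 = 2 × 45; 91 = 7 × 13; 92 = 2 × 46; 93 = 3 × 31; 94 = 2 × 47; 95 = 5 × 19; 96 = 2 × 48 — all composite.

t = 90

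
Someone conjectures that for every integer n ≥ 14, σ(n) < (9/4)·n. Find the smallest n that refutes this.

For n = 14, 15, 16, 17, 18, 19, 20, 21, 22, 23 the conclusion holds.
n = 24: σ(24) = 60; 60 ≥ 54.

n = 24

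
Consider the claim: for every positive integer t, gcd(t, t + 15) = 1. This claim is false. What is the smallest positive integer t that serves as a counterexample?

We need the least positive integer t for which gcd(t, t + 15) > 1.
t = 1: gcd(1, 16) = 1.
t = 2: gcd(2, 17) = 1.
t = 3: gcd(3, 18) = 3.

t = 3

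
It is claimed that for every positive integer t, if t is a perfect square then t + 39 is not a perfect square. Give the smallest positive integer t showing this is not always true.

For t = 1, 4, 9, 16 the conclusion holds.
t = 25: 25 = 5² and 25 + 39 = 64 = 8².
Thus t = 25 disproves the claim, and no smaller t works.

t = 25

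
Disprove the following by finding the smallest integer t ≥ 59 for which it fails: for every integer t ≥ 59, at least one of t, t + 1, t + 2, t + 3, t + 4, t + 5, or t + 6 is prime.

Check each integer t ≥ 59 in order until t, t + 1, t + 2, t + 3, t + 4, t + 5, t + 6 are all composite.
The first 31 eligible values, up to t = 89, all satisfy the conclusion.
t = 90: 90 = 2 × 45; 91 = 7 × 13; 92 = 2 × 46; 93 = 3 × 31; 94 = 2 × 47; 95 = 5 × 19; 96 = 2 × 48 — all composite.

t = 90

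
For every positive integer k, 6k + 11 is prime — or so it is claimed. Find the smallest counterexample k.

Check each positive integer k in order until 6k + 11 is not prime.
For k = 1, 2, 3 the conclusion holds.
k = 4: 6k + 11 = 35 = 5 × 7, composite.
Hence k = 4 is a counterexample.

k = 4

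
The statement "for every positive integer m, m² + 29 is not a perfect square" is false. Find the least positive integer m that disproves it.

m = 14

The first 13 eligible values, up to m = 13, all satisfy the conclusion.
m = 14: 14² + 29 = 225 = 15², a perfect square.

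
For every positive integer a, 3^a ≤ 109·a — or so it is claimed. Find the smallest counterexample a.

a = 6

For a = 1, 2, 3, 4, 5 the conclusion holds.
a = 6: 3^a = 729 and 109·a = 654, so 729 > 654.
Thus a = 6 disproves the claim, and no smaller a works.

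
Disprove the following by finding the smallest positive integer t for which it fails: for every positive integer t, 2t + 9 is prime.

t = 3

For t = 1, 2 the conclusion holds.
t = 3: 2t + 9 = 15 = 3 × 5, composite.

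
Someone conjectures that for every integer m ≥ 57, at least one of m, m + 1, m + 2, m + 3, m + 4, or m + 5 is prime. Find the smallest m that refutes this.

m = 90

A counterexample is any integer m ≥ 57 such that m, m + 1, m + 2, m + 3, m + 4, m + 5 are all composite; we check each in order.
The first 33 eligible values, up to m = 89, all satisfy the conclusion.
m = 90: 90 = 2 × 45; 91 = 7 × 13; 92 = 2 × 46; 93 = 3 × 31; 94 = 2 × 47; 95 = 5 × 19 — all composite.
So m = 90 is the smallest counterexample.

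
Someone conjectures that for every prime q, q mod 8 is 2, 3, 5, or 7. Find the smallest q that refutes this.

For q = 2, 3, 5, 7, 11, 13 the conclusion holds.
q = 17: 17 mod 8 = 1 — not in {2, 3, 5, 7}.
So q = 17 is the smallest counterexample.

q = 17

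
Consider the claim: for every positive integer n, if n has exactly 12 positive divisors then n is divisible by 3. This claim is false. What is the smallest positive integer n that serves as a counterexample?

n = 140

For n = 60, 72, 84, 90, 96, 108, 126, 132 the conclusion holds.
n = 140: τ(140) = 12; 140 mod 3 = 2.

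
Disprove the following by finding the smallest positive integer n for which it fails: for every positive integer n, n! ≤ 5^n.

n = 12

The first 11 eligible values, up to n = 11, all satisfy the conclusion.
n = 12: n! = 479001600 and 5^n = 244140625, so 479001600 > 244140625.
So n = 12 is the smallest counterexample.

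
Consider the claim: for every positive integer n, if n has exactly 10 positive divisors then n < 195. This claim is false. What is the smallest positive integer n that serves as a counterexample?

Check each positive integer n in order until n has exactly 10 positive divisors but the claim fails.
For n = 48, 80, 112, 162, 176 the conclusion holds.
n = 208: τ(208) = 10; 208 ≥ 195.

n = 208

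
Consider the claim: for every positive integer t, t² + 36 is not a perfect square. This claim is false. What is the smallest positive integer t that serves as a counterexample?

t = 8

We need the least positive integer t for which t² + 36 is a perfect square.
The first 7 eligible values, up to t = 7, all satisfy the conclusion.
t = 8: 8² + 36 = 100 = 10², a perfect square.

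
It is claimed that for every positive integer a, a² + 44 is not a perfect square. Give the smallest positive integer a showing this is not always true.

a = 10

For a = 1, 2, 3, 4, 5, 6, 7, 8, 9 the conclusion holds.
a = 10: 10² + 44 = 144 = 12², a perfect square.
So a = 10 is the smallest counterexample.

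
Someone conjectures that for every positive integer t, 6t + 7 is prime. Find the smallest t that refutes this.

t = 3

For t = 1, 2 the conclusion holds.
t = 3: 6t + 7 = 25 = 5 × 5, composite.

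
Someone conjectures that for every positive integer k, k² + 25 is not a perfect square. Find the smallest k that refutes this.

k = 12

A counterexample is any positive integer k such that k² + 25 is a perfect square; we check each in order.
The first 11 eligible values, up to k = 11, all satisfy the conclusion.
k = 12: 12² + 25 = 169 = 13², a perfect square.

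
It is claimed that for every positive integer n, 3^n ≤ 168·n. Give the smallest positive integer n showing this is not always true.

n = 7

n = 1: 3^n = 3 and 168·n = 168, so 3 ≤ 168.
n = 2: 3^n = 9 and 168·n = 336, so 9 ≤ 336.
n = 3: 3^n = 27 and 168·n = 504, so 27 ≤ 504.
n = 4: 3^n = 81 and 168·n = 672, so 81 ≤ 672.
n = 5: 3^n = 243 and 168·n = 840, so 243 ≤ 840.
n = 6: 3^n = 729 and 168·n = 1008, so 729 ≤ 1008.
n = 7: 3^n = 2187 and 168·n = 1176, so 2187 > 1176.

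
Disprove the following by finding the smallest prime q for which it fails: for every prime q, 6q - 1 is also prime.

q = 11

We need the least prime q for which 6q - 1 is not prime.
For q = 2, 3, 5, 7 the conclusion holds.
q = 11: 6q - 1 = 65 = 5 × 13, not prime.
So q = 11 is the smallest counterexample.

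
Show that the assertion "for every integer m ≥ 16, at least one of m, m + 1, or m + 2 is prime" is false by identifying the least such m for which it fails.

m = 20

Check each integer m ≥ 16 in order until m, m + 1, m + 2 are all composite.
m = 16: 17 is prime.
m = 17: 17 is prime.
m = 18: 19 is prime.
m = 19: 19 is prime.
m = 20: 20 = 2 × 10; 21 = 3 × 7; 22 = 2 × 11 — all composite.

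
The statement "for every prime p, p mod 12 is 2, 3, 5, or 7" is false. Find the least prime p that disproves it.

Check each prime p in order until the claim fails.
The first 4 eligible values, up to p = 7, all satisfy the conclusion.
p = 11: 11 mod 12 = 11 — not in {2, 3, 5, 7}.
Hence p = 11 is a counterexample.

p = 11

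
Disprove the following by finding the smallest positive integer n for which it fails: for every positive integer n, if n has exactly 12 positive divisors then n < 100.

n = 108

The first 5 eligible values, up to n = 96, all satisfy the conclusion.
n = 108: τ(108) = 12; 108 ≥ 100.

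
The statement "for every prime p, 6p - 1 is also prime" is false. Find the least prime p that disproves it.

p = 11

p = 2: 6p - 1 = 11, prime.
p = 3: 6p - 1 = 17, prime.
p = 5: 6p - 1 = 29, prime.
p = 7: 6p - 1 = 41, prime.
p = 11: 6p - 1 = 65 = 5 × 13, not prime.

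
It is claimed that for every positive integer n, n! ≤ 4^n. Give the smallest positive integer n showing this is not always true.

n = 9

A counterexample is any positive integer n such that n! > 4^n; we check each in order.
The first 8 eligible values, up to n = 8, all satisfy the conclusion.
n = 9: n! = 362880 and 4^n = 262144, so 362880 > 262144.
Thus n = 9 disproves the claim, and no smaller n works.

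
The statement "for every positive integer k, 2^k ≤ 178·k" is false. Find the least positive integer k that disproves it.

A counterexample is any positive integer k such that 2^k > 178·k; we check each in order.
For k = 1, 2, 3, 4, 5, 6, 7, 8, 9, 10 the conclusion holds.
k = 11: 2^k = 2048 and 178·k = 1958, so 2048 > 1958.
So k = 11 is the smallest counterexample.

k = 11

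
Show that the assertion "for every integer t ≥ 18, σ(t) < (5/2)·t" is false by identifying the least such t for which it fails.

t = 24

We need the least integer t ≥ 18 for which the claim fails.
The first 6 eligible values, up to t = 23, all satisfy the conclusion.
t = 24: σ(24) = 60; 60 ≥ 60.
Hence t = 24 is a counterexample.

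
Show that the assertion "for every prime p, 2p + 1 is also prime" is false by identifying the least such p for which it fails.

A counterexample is any prime p such that 2p + 1 is not prime; we check each in order.
p = 2: 2p + 1 = 5, prime.
p = 3: 2p + 1 = 7, prime.
p = 5: 2p + 1 = 11, prime.
p = 7: 2p + 1 = 15 = 3 × 5, not prime.

p = 7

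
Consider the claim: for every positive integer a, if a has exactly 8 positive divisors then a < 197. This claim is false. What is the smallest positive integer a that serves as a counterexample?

Check each positive integer a in order until a has exactly 8 positive divisors but the claim fails.
The first 31 eligible values, up to a = 195, all satisfy the conclusion.
a = 222: τ(222) = 8; 222 ≥ 197.
So a = 222 is the smallest counterexample.

a = 222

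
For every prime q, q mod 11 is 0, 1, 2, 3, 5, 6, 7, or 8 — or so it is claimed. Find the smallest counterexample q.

We need the least prime q for which the claim fails.
For q = 2, 3, 5, 7, 11, 13, 17, 19, 23, 29 the conclusion holds.
q = 31: 31 mod 11 = 9 — not in {0, 1, 2, 3, 5, 6, 7, 8}.
So q = 31 is the smallest counterexample.

q = 31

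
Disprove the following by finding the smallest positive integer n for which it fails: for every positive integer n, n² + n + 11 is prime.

For n = 1, 2, 3, 4, 5, 6, 7, 8, 9 the conclusion holds.
n = 10: n² + n + 11 = 121 = 11 × 11, composite.

n = 10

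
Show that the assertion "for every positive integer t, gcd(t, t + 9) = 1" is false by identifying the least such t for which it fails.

t = 3

We need the least positive integer t for which gcd(t, t + 9) > 1.
For t = 1, 2 the conclusion holds.
t = 3: gcd(3, 12) = 3.
Hence t = 3 is a counterexample.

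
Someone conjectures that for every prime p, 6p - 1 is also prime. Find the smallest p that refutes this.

p = 11

We need the least prime p for which 6p - 1 is not prime.
For p = 2, 3, 5, 7 the conclusion holds.
p = 11: 6p - 1 = 65 = 5 × 13, not prime.
So p = 11 is the smallest counterexample.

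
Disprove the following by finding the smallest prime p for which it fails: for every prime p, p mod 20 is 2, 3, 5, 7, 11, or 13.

Check each prime p in order until the claim fails.
For p = 2, 3, 5, 7, 11, 13 the conclusion holds.
p = 17: 17 mod 20 = 17 — not in {2, 3, 5, 7, 11, 13}.

p = 17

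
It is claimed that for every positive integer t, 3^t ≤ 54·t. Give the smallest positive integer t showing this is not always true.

t = 6

Check each positive integer t in order until 3^t > 54·t.
The first 5 eligible values, up to t = 5, all satisfy the conclusion.
t = 6: 3^t = 729 and 54·t = 324, so 729 > 324.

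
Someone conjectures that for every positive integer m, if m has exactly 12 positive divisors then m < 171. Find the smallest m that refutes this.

A counterexample is any positive integer m such that m has exactly 12 positive divisors but the claim fails; we check each in order.
The first 12 eligible values, up to m = 160, all satisfy the conclusion.
m = 198: τ(198) = 12; 198 ≥ 171.
So m = 198 is the smallest counterexample.

m = 198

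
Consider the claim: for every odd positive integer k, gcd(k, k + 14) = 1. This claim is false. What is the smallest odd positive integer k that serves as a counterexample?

k = 1: gcd(1, 15) = 1.
k = 3: gcd(3, 17) = 1.
k = 5: gcd(5, 19) = 1.
k = 7: gcd(7, 21) = 7.
So k = 7 is the smallest counterexample.

k = 7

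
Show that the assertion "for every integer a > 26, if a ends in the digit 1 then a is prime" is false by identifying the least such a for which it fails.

Check each integer a > 26 in order until a ends in the digit 1 but a is not prime.
For a = 31, 41 the conclusion holds.
a = 51: 51 ends in 1; 51 = 3 × 17, composite.

a = 51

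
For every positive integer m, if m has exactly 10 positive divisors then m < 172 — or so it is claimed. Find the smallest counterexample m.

m = 176

We need the least positive integer m for which m has exactly 10 positive divisors but the claim fails.
The first 4 eligible values, up to m = 162, all satisfy the conclusion.
m = 176: τ(176) = 10; 176 ≥ 172.
Thus m = 176 disproves the claim, and no smaller m works.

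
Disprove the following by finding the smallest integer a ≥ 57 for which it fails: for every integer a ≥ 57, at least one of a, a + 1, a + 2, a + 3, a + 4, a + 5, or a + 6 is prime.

a = 90

The first 33 eligible values, up to a = 89, all satisfy the conclusion.
a = 90: 90 = 2 × 45; 91 = 7 × 13; 92 = 2 × 46; 93 = 3 × 31; 94 = 2 × 47; 95 = 5 × 19; 96 = 2 × 48 — all composite.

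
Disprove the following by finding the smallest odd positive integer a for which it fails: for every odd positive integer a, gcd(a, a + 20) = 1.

a = 1: gcd(1, 21) = 1.
a = 3: gcd(3, 23) = 1.
a = 5: gcd(5, 25) = 5.
So a = 5 is the smallest counterexample.

a = 5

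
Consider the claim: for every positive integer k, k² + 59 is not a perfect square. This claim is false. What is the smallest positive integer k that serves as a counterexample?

For k = 1, 2, 3, 4, …, 26, 27, 28 the conclusion holds.
k = 29: 29² + 59 = 900 = 30², a perfect square.

k = 29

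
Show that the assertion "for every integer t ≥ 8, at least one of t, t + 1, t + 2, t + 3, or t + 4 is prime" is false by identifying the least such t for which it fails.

t = 24

The first 16 eligible values, up to t = 23, all satisfy the conclusion.
t = 24: 24 = 2 × 12; 25 = 5 × 5; 26 = 2 × 13; 27 = 3 × 9; 28 = 2 × 14 — all composite.
Hence t = 24 is a counterexample.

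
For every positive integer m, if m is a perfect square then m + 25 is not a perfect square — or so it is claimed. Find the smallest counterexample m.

m = 144

The first 11 eligible values, up to m = 121, all satisfy the conclusion.
m = 144: 144 = 12² and 144 + 25 = 169 = 13².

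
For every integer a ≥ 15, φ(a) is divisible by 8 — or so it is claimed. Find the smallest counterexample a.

a = 18

A counterexample is any integer a ≥ 15 such that φ(a) is not divisible by 8; we check each in order.
For a = 15, 16, 17 the conclusion holds.
a = 18: φ(18) = 6; 6 mod 8 = 6.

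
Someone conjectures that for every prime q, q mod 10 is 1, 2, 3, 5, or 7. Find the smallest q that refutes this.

q = 2: 2 mod 10 = 2.
q = 3: 3 mod 10 = 3.
q = 5: 5 mod 10 = 5.
q = 7: 7 mod 10 = 7.
q = 11: 11 mod 10 = 1.
q = 13: 13 mod 10 = 3.
q = 17: 17 mod 10 = 7.
q = 19: 19 mod 10 = 9 — not in {1, 2, 3, 5, 7}.
Thus q = 19 disproves the claim, and no smaller q works.

q = 19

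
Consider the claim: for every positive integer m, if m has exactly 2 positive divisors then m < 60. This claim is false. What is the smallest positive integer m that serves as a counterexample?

m = 61

For m = 2, 3, 5, 7, …, 47, 53, 59 the conclusion holds.
m = 61: τ(61) = 2; 61 ≥ 60.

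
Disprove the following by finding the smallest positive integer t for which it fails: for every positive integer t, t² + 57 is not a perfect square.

We need the least positive integer t for which t² + 57 is a perfect square.
For t = 1, 2, 3, 4, 5, 6, 7 the conclusion holds.
t = 8: 8² + 57 = 121 = 11², a perfect square.
So t = 8 is the smallest counterexample.

t = 8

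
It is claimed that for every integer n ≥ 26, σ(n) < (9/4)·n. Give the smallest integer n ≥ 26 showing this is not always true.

n = 30

The first 4 eligible values, up to n = 29, all satisfy the conclusion.
n = 30: σ(30) = 72; 72 ≥ 135/2.
Hence n = 30 is a counterexample.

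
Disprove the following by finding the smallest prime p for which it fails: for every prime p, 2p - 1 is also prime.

p = 5

We need the least prime p for which 2p - 1 is not prime.
For p = 2, 3 the conclusion holds.
p = 5: 2p - 1 = 9 = 3 × 3, not prime.
Hence p = 5 is a counterexample.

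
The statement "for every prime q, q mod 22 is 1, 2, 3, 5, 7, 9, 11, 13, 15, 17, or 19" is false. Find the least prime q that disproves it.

For q = 2, 3, 5, 7, …, 31, 37, 41 the conclusion holds.
q = 43: 43 mod 22 = 21 — not in {1, 2, 3, 5, 7, 9, 11, 13, 15, 17, 19}.

q = 43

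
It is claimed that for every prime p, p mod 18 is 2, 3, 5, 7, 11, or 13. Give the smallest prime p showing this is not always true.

We need the least prime p for which the claim fails.
p = 2: 2 mod 18 = 2.
p = 3: 3 mod 18 = 3.
p = 5: 5 mod 18 = 5.
p = 7: 7 mod 18 = 7.
p = 11: 11 mod 18 = 11.
p = 13: 13 mod 18 = 13.
p = 17: 17 mod 18 = 17 — not in {2, 3, 5, 7, 11, 13}.
Thus p = 17 disproves the claim, and no smaller p works.

p = 17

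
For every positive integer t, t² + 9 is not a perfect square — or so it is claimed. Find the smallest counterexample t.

We need the least positive integer t for which t² + 9 is a perfect square.
For t = 1, 2, 3 the conclusion holds.
t = 4: 4² + 9 = 25 = 5², a perfect square.
So t = 4 is the smallest counterexample.

t = 4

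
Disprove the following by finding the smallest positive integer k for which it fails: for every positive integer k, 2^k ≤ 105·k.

For k = 1, 2, 3, 4, 5, 6, 7, 8, 9, 10 the conclusion holds.
k = 11: 2^k = 2048 and 105·k = 1155, so 2048 > 1155.
So k = 11 is the smallest counterexample.

k = 11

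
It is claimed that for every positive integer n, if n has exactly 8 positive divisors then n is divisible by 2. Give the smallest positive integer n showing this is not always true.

n = 105

We need the least positive integer n for which n has exactly 8 positive divisors but n is not divisible by 2.
The first 12 eligible values, up to n = 104, all satisfy the conclusion.
n = 105: τ(105) = 8; 105 mod 2 = 1.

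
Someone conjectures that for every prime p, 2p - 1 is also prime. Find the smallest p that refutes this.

p = 2: 2p - 1 = 3, prime.
p = 3: 2p - 1 = 5, prime.
p = 5: 2p - 1 = 9 = 3 × 3, not prime.

p = 5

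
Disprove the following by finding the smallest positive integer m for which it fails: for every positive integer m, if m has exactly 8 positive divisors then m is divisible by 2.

For m = 24, 30, 40, 42, …, 88, 102, 104 the conclusion holds.
m = 105: τ(105) = 8; 105 mod 2 = 1.
Thus m = 105 disproves the claim, and no smaller m works.

m = 105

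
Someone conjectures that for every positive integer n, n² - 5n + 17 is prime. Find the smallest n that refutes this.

For n = 1, 2, 3, 4, …, 10, 11, 12 the conclusion holds.
n = 13: n² - 5n + 17 = 121 = 11 × 11, composite.

n = 13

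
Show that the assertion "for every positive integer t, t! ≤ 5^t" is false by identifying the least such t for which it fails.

t = 12

For t = 1, 2, 3, 4, …, 9, 10, 11 the conclusion holds.
t = 12: t! = 479001600 and 5^t = 244140625, so 479001600 > 244140625.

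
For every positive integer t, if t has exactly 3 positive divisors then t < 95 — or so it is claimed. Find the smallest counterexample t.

A counterexample is any positive integer t such that t has exactly 3 positive divisors but the claim fails; we check each in order.
t = 4: τ(4) = 3; 4 < 95.
t = 9: τ(9) = 3; 9 < 95.
t = 25: τ(25) = 3; 25 < 95.
t = 49: τ(49) = 3; 49 < 95.
t = 121: τ(121) = 3; 121 ≥ 95.
So t = 121 is the smallest counterexample.

t = 121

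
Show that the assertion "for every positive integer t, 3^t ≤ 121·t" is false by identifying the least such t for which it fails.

A counterexample is any positive integer t such that 3^t > 121·t; we check each in order.
For t = 1, 2, 3, 4, 5 the conclusion holds.
t = 6: 3^t = 729 and 121·t = 726, so 729 > 726.

t = 6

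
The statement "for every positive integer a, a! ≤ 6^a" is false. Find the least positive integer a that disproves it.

Check each positive integer a in order until a! > 6^a.
The first 13 eligible values, up to a = 13, all satisfy the conclusion.
a = 14: a! = 87178291200 and 6^a = 78364164096, so 87178291200 > 78364164096.
Hence a = 14 is a counterexample.

a = 14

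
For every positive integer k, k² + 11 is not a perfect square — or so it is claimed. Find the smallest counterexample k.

Check each positive integer k in order until k² + 11 is a perfect square.
The first 4 eligible values, up to k = 4, all satisfy the conclusion.
k = 5: 5² + 11 = 36 = 6², a perfect square.

k = 5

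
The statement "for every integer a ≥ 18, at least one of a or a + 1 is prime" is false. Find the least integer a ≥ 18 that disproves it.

a = 20

We need the least integer a ≥ 18 for which a, a + 1 are both composite.
a = 18: 19 is prime.
a = 19: 19 is prime.
a = 20: 20 = 2 × 10; 21 = 3 × 7 — both composite.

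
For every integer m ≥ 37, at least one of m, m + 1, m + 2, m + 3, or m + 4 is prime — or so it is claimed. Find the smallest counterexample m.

A counterexample is any integer m ≥ 37 such that m, m + 1, m + 2, m + 3, m + 4 are all composite; we check each in order.
For m = 37, 38, 39, 40, …, 45, 46, 47 the conclusion holds.
m = 48: 48 = 2 × 24; 49 = 7 × 7; 50 = 2 × 25; 51 = 3 × 17; 52 = 2 × 26 — all composite.
Thus m = 48 disproves the claim, and no smaller m works.

m = 48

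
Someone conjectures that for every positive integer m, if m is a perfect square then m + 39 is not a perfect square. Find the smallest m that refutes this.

We need the least positive integer m for which m is a perfect square but m + 39 is a perfect square.
m = 1: 1 + 39 = 40, not a perfect square.
m = 4: 4 + 39 = 43, not a perfect square.
m = 9: 9 + 39 = 48, not a perfect square.
m = 16: 16 + 39 = 55, not a perfect square.
m = 25: 25 = 5² and 25 + 39 = 64 = 8².
Thus m = 25 disproves the claim, and no smaller m works.

m = 25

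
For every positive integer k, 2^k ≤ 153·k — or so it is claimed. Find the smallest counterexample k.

k = 11

We need the least positive integer k for which 2^k > 153·k.
The first 10 eligible values, up to k = 10, all satisfy the conclusion.
k = 11: 2^k = 2048 and 153·k = 1683, so 2048 > 1683.
Thus k = 11 disproves the claim, and no smaller k works.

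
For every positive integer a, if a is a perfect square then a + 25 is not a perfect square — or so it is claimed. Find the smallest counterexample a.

We need the least positive integer a for which a is a perfect square but a + 25 is a perfect square.
The first 11 eligible values, up to a = 121, all satisfy the conclusion.
a = 144: 144 = 12² and 144 + 25 = 169 = 13².

a = 144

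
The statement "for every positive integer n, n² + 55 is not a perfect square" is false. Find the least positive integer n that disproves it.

n = 3

For n = 1, 2 the conclusion holds.
n = 3: 3² + 55 = 64 = 8², a perfect square.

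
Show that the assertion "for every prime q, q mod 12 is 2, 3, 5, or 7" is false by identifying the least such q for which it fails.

q = 11

q = 2: 2 mod 12 = 2.
q = 3: 3 mod 12 = 3.
q = 5: 5 mod 12 = 5.
q = 7: 7 mod 12 = 7.
q = 11: 11 mod 12 = 11 — not in {2, 3, 5, 7}.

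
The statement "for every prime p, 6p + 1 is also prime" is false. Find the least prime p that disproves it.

A counterexample is any prime p such that 6p + 1 is not prime; we check each in order.
The first 7 eligible values, up to p = 17, all satisfy the conclusion.
p = 19: 6p + 1 = 115 = 5 × 23, not prime.

p = 19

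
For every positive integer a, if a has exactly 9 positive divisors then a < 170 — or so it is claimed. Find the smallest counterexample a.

A counterexample is any positive integer a such that a has exactly 9 positive divisors but the claim fails; we check each in order.
For a = 36, 100 the conclusion holds.
a = 196: τ(196) = 9; 196 ≥ 170.

a = 196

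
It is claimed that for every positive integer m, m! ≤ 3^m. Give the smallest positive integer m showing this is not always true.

m = 7

The first 6 eligible values, up to m = 6, all satisfy the conclusion.
m = 7: m! = 5040 and 3^m = 2187, so 5040 > 2187.
So m = 7 is the smallest counterexample.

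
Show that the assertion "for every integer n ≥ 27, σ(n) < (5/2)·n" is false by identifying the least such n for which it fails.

We need the least integer n ≥ 27 for which the claim fails.
For n = 27, 28, 29, 30, 31, 32, 33, 34, 35 the conclusion holds.
n = 36: σ(36) = 91; 91 ≥ 90.
Thus n = 36 disproves the claim, and no smaller n works.

n = 36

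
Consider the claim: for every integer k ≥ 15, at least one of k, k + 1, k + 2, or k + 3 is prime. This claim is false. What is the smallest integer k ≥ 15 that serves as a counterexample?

A counterexample is any integer k ≥ 15 such that k, k + 1, k + 2, k + 3 are all composite; we check each in order.
For k = 15, 16, 17, 18, 19, 20, 21, 22, 23 the conclusion holds.
k = 24: 24 = 2 × 12; 25 = 5 × 5; 26 = 2 × 13; 27 = 3 × 9 — all composite.
Hence k = 24 is a counterexample.

k = 24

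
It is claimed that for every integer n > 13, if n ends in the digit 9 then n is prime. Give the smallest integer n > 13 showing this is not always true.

n = 39

Check each integer n > 13 in order until n ends in the digit 9 but n is not prime.
n = 19: 19 ends in 9 and is prime.
n = 29: 29 ends in 9 and is prime.
n = 39: 39 ends in 9; 39 = 3 × 13, composite.
Hence n = 39 is a counterexample.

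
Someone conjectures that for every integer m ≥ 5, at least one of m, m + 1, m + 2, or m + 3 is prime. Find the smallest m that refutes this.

Check each integer m ≥ 5 in order until m, m + 1, m + 2, m + 3 are all composite.
The first 19 eligible values, up to m = 23, all satisfy the conclusion.
m = 24: 24 = 2 × 12; 25 = 5 × 5; 26 = 2 × 13; 27 = 3 × 9 — all composite.
So m = 24 is the smallest counterexample.

m = 24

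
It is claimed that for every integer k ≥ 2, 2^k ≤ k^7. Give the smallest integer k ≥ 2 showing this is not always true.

k = 37

For k = 2, 3, 4, 5, …, 34, 35, 36 the conclusion holds.
k = 37: 2^k = 137438953472 and k^7 = 94931877133, so 137438953472 > 94931877133.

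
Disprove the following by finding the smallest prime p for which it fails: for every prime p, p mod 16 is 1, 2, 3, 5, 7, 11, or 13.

For p = 2, 3, 5, 7, 11, 13, 17, 19, 23, 29 the conclusion holds.
p = 31: 31 mod 16 = 15 — not in {1, 2, 3, 5, 7, 11, 13}.
Hence p = 31 is a counterexample.

p = 31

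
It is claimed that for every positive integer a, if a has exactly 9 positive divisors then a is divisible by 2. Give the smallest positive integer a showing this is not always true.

a = 225

For a = 36, 100, 196 the conclusion holds.
a = 225: τ(225) = 9; 225 mod 2 = 1.
So a = 225 is the smallest counterexample.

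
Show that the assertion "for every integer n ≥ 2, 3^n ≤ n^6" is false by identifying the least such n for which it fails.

n = 15

We need the least integer n ≥ 2 for which 3^n > n^6.
For n = 2, 3, 4, 5, …, 12, 13, 14 the conclusion holds.
n = 15: 3^n = 14348907 and n^6 = 11390625, so 14348907 > 11390625.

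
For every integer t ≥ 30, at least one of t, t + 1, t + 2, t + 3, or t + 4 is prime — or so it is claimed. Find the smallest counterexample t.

Check each integer t ≥ 30 in order until t, t + 1, t + 2, t + 3, t + 4 are all composite.
t = 30: 31 is prime.
t = 31: 31 is prime.
t = 32: 32 = 2 × 16; 33 = 3 × 11; 34 = 2 × 17; 35 = 5 × 7; 36 = 2 × 18 — all composite.

t = 32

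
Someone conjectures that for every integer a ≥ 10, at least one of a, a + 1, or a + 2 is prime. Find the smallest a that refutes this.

We need the least integer a ≥ 10 for which a, a + 1, a + 2 are all composite.
For a = 10, 11, 12, 13 the conclusion holds.
a = 14: 14 = 2 × 7; 15 = 3 × 5; 16 = 2 × 8 — all composite.
Thus a = 14 disproves the claim, and no smaller a works.

a = 14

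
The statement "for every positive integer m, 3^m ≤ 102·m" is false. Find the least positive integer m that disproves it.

We need the least positive integer m for which 3^m > 102·m.
The first 5 eligible values, up to m = 5, all satisfy the conclusion.
m = 6: 3^m = 729 and 102·m = 612, so 729 > 612.
Hence m = 6 is a counterexample.

m = 6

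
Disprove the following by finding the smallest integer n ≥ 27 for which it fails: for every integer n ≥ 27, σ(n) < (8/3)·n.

n = 60

Check each integer n ≥ 27 in order until the claim fails.
For n = 27, 28, 29, 30, …, 57, 58, 59 the conclusion holds.
n = 60: σ(60) = 168; 168 ≥ 160.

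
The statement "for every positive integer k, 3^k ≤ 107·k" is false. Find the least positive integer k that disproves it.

A counterexample is any positive integer k such that 3^k > 107·k; we check each in order.
For k = 1, 2, 3, 4, 5 the conclusion holds.
k = 6: 3^k = 729 and 107·k = 642, so 729 > 642.
So k = 6 is the smallest counterexample.

k = 6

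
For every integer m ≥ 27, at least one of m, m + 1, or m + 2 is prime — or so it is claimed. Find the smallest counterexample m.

m = 32

Check each integer m ≥ 27 in order until m, m + 1, m + 2 are all composite.
m = 27: 29 is prime.
m = 28: 29 is prime.
m = 29: 29 is prime.
m = 30: 31 is prime.
m = 31: 31 is prime.
m = 32: 32 = 2 × 16; 33 = 3 × 11; 34 = 2 × 17 — all composite.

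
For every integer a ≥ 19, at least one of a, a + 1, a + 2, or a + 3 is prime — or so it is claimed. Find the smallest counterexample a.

a = 24

Check each integer a ≥ 19 in order until a, a + 1, a + 2, a + 3 are all composite.
a = 19: 19 is prime.
a = 20: 23 is prime.
a = 21: 23 is prime.
a = 22: 23 is prime.
a = 23: 23 is prime.
a = 24: 24 = 2 × 12; 25 = 5 × 5; 26 = 2 × 13; 27 = 3 × 9 — all composite.
Thus a = 24 disproves the claim, and no smaller a works.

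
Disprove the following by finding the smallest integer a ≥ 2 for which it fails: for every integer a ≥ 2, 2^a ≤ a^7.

a = 37

The first 35 eligible values, up to a = 36, all satisfy the conclusion.
a = 37: 2^a = 137438953472 and a^7 = 94931877133, so 137438953472 > 94931877133.
So a = 37 is the smallest counterexample.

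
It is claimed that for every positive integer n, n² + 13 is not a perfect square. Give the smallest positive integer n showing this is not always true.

We need the least positive integer n for which n² + 13 is a perfect square.
n = 1: 1² + 13 = 14, not a perfect square.
n = 2: 2² + 13 = 17, not a perfect square.
n = 3: 3² + 13 = 22, not a perfect square.
n = 4: 4² + 13 = 29, not a perfect square.
n = 5: 5² + 13 = 38, not a perfect square.
n = 6: 6² + 13 = 49 = 7², a perfect square.
Thus n = 6 disproves the claim, and no smaller n works.

n = 6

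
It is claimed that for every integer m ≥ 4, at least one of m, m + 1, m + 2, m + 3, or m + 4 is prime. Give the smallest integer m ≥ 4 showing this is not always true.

The first 20 eligible values, up to m = 23, all satisfy the conclusion.
m = 24: 24 = 2 × 12; 25 = 5 × 5; 26 = 2 × 13; 27 = 3 × 9; 28 = 2 × 14 — all composite.
So m = 24 is the smallest counterexample.

m = 24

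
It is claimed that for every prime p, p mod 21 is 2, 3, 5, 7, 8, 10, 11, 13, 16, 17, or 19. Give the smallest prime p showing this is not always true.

p = 41

The first 12 eligible values, up to p = 37, all satisfy the conclusion.
p = 41: 41 mod 21 = 20 — not in {2, 3, 5, 7, 8, 10, 11, 13, 16, 17, 19}.
Thus p = 41 disproves the claim, and no smaller p works.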